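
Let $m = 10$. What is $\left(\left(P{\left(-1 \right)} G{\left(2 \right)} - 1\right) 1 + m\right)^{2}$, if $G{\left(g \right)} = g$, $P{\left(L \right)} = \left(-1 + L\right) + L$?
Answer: $9$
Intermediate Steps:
$P{\left(L \right)} = -1 + 2 L$
$\left(\left(P{\left(-1 \right)} G{\left(2 \right)} - 1\right) 1 + m\right)^{2} = \left(\left(\left(-1 + 2 \left(-1\right)\right) 2 - 1\right) 1 + 10\right)^{2} = \left(\left(\left(-1 - 2\right) 2 - 1\right) 1 + 10\right)^{2} = \left(\left(\left(-3\right) 2 - 1\right) 1 + 10\right)^{2} = \left(\left(-6 - 1\right) 1 + 10\right)^{2} = \left(\left(-7\right) 1 + 10\right)^{2} = \left(-7 + 10\right)^{2} = 3^{2} = 9$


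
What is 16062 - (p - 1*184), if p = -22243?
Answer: 38489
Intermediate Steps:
16062 - (p - 1*184) = 16062 - (-22243 - 1*184) = 16062 - (-22243 - 184) = 16062 - 1*(-22427) = 16062 + 22427 = 38489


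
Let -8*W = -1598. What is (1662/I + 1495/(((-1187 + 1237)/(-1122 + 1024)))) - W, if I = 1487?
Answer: -93051473/29740 ≈ -3128.8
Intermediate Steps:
W = 799/4 (W = -1/8*(-1598) = 799/4 ≈ 199.75)
(1662/I + 1495/(((-1187 + 1237)/(-1122 + 1024)))) - W = (1662/1487 + 1495/(((-1187 + 1237)/(-1122 + 1024)))) - 1*799/4 = (1662*(1/1487) + 1495/((50/(-98)))) - 799/4 = (1662/1487 + 1495/((50*(-1/98)))) - 799/4 = (1662/1487 + 1495/(-25/49)) - 799/4 = (1662/1487 + 1495*(-49/25)) - 799/4 = (1662/1487 - 14651/5) - 799/4 = -21777727/7435 - 799/4 = -93051473/29740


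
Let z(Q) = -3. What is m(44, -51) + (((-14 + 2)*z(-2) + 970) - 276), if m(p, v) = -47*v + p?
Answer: 3171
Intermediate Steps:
m(p, v) = p - 47*v
m(44, -51) + (((-14 + 2)*z(-2) + 970) - 276) = (44 - 47*(-51)) + (((-14 + 2)*(-3) + 970) - 276) = (44 + 2397) + ((-12*(-3) + 970) - 276) = 2441 + ((36 + 970) - 276) = 2441 + (1006 - 276) = 2441 + 730 = 3171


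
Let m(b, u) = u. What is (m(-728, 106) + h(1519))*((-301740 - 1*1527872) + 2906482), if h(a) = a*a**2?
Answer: 3774301703214550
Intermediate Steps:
h(a) = a**3
(m(-728, 106) + h(1519))*((-301740 - 1*1527872) + 2906482) = (106 + 1519**3)*((-301740 - 1*1527872) + 2906482) = (106 + 3504881359)*((-301740 - 1527872) + 2906482) = 3504881465*(-1829612 + 2906482) = 3504881465*1076870 = 3774301703214550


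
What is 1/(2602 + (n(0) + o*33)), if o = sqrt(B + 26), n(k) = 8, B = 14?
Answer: 29/75206 - 11*sqrt(10)/1128090 ≈ 0.00035477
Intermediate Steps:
o = 2*sqrt(10) (o = sqrt(14 + 26) = sqrt(40) = 2*sqrt(10) ≈ 6.3246)
1/(2602 + (n(0) + o*33)) = 1/(2602 + (8 + (2*sqrt(10))*33)) = 1/(2602 + (8 + 66*sqrt(10))) = 1/(2610 + 66*sqrt(10))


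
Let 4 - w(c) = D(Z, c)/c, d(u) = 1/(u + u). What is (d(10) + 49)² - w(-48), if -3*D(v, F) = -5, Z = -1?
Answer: 2161681/900 ≈ 2401.9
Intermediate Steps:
D(v, F) = 5/3 (D(v, F) = -⅓*(-5) = 5/3)
d(u) = 1/(2*u)
w(c) = 4 - 5/(3*c)
(d(10) + 49)² - w(-48) = ((½)/10 + 49)² - (4 - 5/3/(-48)) = ((½)*(⅒) + 49)² - (4 - 5/3*(-1/48)) = (1/20 + 49)² - (4 + 5/144) = (981/20)² - 1*581/144 = 962361/400 - 581/144 = 2161681/900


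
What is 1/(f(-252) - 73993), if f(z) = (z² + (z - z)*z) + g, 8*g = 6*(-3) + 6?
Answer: -2/20981 ≈ -9.5324e-5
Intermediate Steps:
g = -3/2 (g = (6*(-3) + 6)/8 = (-18 + 6)/8 = (⅛)*(-12) = -3/2 ≈ -1.5000)
f(z) = -3/2 + z² (f(z) = (z² + (z - z)*z) - 3/2 = (z² + 0*z) - 3/2 = (z² + 0) - 3/2 = z² - 3/2 = -3/2 + z²)
1/(f(-252) - 73993) = 1/((-3/2 + (-252)²) - 73993) = 1/((-3/2 + 63504) - 73993) = 1/(127005/2 - 73993) = 1/(-20981/2) = -2/20981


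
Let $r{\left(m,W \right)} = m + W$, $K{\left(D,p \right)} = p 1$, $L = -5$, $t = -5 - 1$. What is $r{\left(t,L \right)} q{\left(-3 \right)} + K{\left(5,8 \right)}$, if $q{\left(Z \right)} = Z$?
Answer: $41$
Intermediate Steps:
$t = -6$ ($t = -5 - 1 = -6$)
$K{\left(D,p \right)} = p$
$r{\left(m,W \right)} = W + m$
$r{\left(t,L \right)} q{\left(-3 \right)} + K{\left(5,8 \right)} = \left(-5 - 6\right) \left(-3\right) + 8 = \left(-11\right) \left(-3\right) + 8 = 33 + 8 = 41$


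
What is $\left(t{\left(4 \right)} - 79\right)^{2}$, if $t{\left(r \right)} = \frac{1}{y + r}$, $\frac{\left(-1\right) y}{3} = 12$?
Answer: $\frac{6395841}{1024} \approx 6245.9$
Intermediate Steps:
$y = -36$ ($y = \left(-3\right) 12 = -36$)
$t{\left(r \right)} = \frac{1}{-36 + r}$
$\left(t{\left(4 \right)} - 79\right)^{2} = \left(\frac{1}{-36 + 4} - 79\right)^{2} = \left(\frac{1}{-32} - 79\right)^{2} = \left(- \frac{1}{32} - 79\right)^{2} = \left(- \frac{2529}{32}\right)^{2} = \frac{6395841}{1024}$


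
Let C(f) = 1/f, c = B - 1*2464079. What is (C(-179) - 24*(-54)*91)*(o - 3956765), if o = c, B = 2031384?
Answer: -92663884076780/179 ≈ -5.1768e+11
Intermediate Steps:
c = -432695 (c = 2031384 - 1*2464079 = 2031384 - 2464079 = -432695)
o = -432695
(C(-179) - 24*(-54)*91)*(o - 3956765) = (1/(-179) - 24*(-54)*91)*(-432695 - 3956765) = (-1/179 + 1296*91)*(-4389460) = (-1/179 + 117936)*(-4389460) = (21110543/179)*(-4389460) = -92663884076780/179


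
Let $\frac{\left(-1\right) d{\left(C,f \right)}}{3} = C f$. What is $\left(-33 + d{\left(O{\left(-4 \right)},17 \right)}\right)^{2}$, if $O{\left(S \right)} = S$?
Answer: $29241$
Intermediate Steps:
$d{\left(C,f \right)} = - 3 C f$
$\left(-33 + d{\left(O{\left(-4 \right)},17 \right)}\right)^{2} = \left(-33 - \left(-12\right) 17\right)^{2} = \left(-33 + 204\right)^{2} = 171^{2} = 29241$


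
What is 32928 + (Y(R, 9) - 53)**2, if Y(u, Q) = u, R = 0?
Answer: 35737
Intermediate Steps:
32928 + (Y(R, 9) - 53)**2 = 32928 + (0 - 53)**2 = 32928 + (-53)**2 = 32928 + 2809 = 35737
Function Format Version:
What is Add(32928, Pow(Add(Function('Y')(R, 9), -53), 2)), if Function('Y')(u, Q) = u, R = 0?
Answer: 35737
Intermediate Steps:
Add(32928, Pow(Add(Function('Y')(R, 9), -53), 2)) = Add(32928, Pow(Add(0, -53), 2)) = Add(32928, Pow(-53, 2)) = Add(32928, 2809) = 35737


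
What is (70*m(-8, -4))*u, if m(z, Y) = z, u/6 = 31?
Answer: -104160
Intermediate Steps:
u = 186 (u = 6*31 = 186)
(70*m(-8, -4))*u = (70*(-8))*186 = -560*186 = -104160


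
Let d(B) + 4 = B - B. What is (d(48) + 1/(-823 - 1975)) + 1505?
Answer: 4199797/2798 ≈ 1501.0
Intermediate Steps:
d(B) = -4 (d(B) = -4 + (B - B) = -4 + 0 = -4)
(d(48) + 1/(-823 - 1975)) + 1505 = (-4 + 1/(-823 - 1975)) + 1505 = (-4 + 1/(-2798)) + 1505 = (-4 - 1/2798) + 1505 = -11193/2798 + 1505 = 4199797/2798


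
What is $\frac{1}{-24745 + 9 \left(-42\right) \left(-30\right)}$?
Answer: $- \frac{1}{13405} \approx -7.4599 \cdot 10^{-5}$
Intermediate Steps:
$\frac{1}{-24745 + 9 \left(-42\right) \left(-30\right)} = \frac{1}{-24745 - -11340} = \frac{1}{-24745 + 11340} = \frac{1}{-13405} = - \frac{1}{13405}$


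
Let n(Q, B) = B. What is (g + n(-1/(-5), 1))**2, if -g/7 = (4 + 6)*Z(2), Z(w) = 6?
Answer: 175561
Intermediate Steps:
g = -420 (g = -7*(4 + 6)*6 = -70*6 = -7*60 = -420)
(g + n(-1/(-5), 1))**2 = (-420 + 1)**2 = (-419)**2 = 175561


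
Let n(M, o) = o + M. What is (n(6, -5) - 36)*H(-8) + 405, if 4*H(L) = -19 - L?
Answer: 2005/4 ≈ 501.25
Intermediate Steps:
H(L) = -19/4 - L/4 (H(L) = (-19 - L)/4 = -19/4 - L/4)
n(M, o) = M + o
(n(6, -5) - 36)*H(-8) + 405 = ((6 - 5) - 36)*(-19/4 - ¼*(-8)) + 405 = (1 - 36)*(-19/4 + 2) + 405 = -35*(-11/4) + 405 = 385/4 + 405 = 2005/4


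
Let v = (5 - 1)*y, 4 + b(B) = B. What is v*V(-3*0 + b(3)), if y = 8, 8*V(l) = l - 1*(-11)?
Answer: 40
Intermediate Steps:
b(B) = -4 + B
V(l) = 11/8 + l/8 (V(l) = (l - 1*(-11))/8 = (l + 11)/8 = (11 + l)/8 = 11/8 + l/8)
v = 32 (v = (5 - 1)*8 = 4*8 = 32)
v*V(-3*0 + b(3)) = 32*(11/8 + (-3*0 + (-4 + 3))/8) = 32*(11/8 + (0 - 1)/8) = 32*(11/8 + (⅛)*(-1)) = 32*(11/8 - ⅛) = 32*(5/4) = 40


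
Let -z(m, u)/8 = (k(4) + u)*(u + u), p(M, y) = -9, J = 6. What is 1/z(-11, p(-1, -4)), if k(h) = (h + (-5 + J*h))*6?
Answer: 1/18576 ≈ 5.3833e-5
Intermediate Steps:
k(h) = -30 + 42*h (k(h) = (h + (-5 + 6*h))*6 = (-5 + 7*h)*6 = -30 + 42*h)
z(m, u) = -16*u*(138 + u) (z(m, u) = -8*((-30 + 42*4) + u)*(u + u) = -8*((-30 + 168) + u)*2*u = -8*(138 + u)*2*u = -16*u*(138 + u))
1/z(-11, p(-1, -4)) = 1/(-16*(-9)*(138 - 9)) = 1/(-16*(-9)*129) = 1/18576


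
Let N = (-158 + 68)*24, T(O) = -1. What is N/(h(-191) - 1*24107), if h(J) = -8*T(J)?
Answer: 720/8033 ≈ 0.089630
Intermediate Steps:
N = -2160 (N = -90*24 = -2160)
h(J) = 8 (h(J) = -8*(-1) = 8)
N/(h(-191) - 1*24107) = -2160/(8 - 1*24107) = -2160/(8 - 24107) = -2160/(-24099) = -2160*(-1/24099) = 720/8033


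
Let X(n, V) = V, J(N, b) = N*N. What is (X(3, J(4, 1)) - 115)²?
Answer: 9801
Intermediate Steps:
J(N, b) = N²
(X(3, J(4, 1)) - 115)² = (4² - 115)² = (16 - 115)² = (-99)² = 9801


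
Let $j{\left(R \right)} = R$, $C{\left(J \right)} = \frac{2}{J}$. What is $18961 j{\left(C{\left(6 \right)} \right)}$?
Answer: $\frac{18961}{3} \approx 6320.3$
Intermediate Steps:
$18961 j{\left(C{\left(6 \right)} \right)} = 18961 \cdot \frac{2}{6} = 18961 \cdot 2 \cdot \frac{1}{6} = 18961 \cdot \frac{1}{3} = \frac{18961}{3}$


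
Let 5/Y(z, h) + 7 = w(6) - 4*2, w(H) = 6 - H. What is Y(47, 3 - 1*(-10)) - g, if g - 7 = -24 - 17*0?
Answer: 50/3 ≈ 16.667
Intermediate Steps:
g = -17 (g = 7 + (-24 - 17*0) = 7 + (-24 + 0) = 7 - 24 = -17)
Y(z, h) = -1/3 (Y(z, h) = 5/(-7 + ((6 - 1*6) - 4*2)) = 5/(-7 + ((6 - 6) - 8)) = 5/(-7 + (0 - 8)) = 5/(-7 - 8) = 5/(-15) = 5*(-1/15) = -1/3)
Y(47, 3 - 1*(-10)) - g = -1/3 - 1*(-17) = -1/3 + 17 = 50/3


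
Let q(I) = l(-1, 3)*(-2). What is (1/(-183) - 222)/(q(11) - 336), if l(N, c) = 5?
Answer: 40627/63318 ≈ 0.64163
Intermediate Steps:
q(I) = -10 (q(I) = 5*(-2) = -10)
(1/(-183) - 222)/(q(11) - 336) = (1/(-183) - 222)/(-10 - 336) = (-1/183 - 222)/(-346) = -40627/183*(-1/346) = 40627/63318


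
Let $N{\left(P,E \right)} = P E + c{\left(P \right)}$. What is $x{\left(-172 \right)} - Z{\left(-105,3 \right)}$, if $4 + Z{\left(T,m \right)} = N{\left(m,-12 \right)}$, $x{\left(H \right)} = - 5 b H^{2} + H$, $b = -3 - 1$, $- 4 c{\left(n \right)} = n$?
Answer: $\frac{2366195}{4} \approx 5.9155 \cdot 10^{5}$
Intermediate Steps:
$c{\left(n \right)} = - \frac{n}{4}$
$b = -4$ ($b = -3 - 1 = -4$)
$x{\left(H \right)} = H + 20 H^{2}$ ($x{\left(H \right)} = - 5 \left(- 4 H^{2}\right) + H = 20 H^{2} + H = H + 20 H^{2}$)
$N{\left(P,E \right)} = - \frac{P}{4} + E P$ ($N{\left(P,E \right)} = P E - \frac{P}{4} = E P - \frac{P}{4} = - \frac{P}{4} + E P$)
$Z{\left(T,m \right)} = -4 - \frac{49 m}{4}$ ($Z{\left(T,m \right)} = -4 + m \left(- \frac{1}{4} - 12\right) = -4 + m \left(- \frac{49}{4}\right) = -4 - \frac{49 m}{4}$)
$x{\left(-172 \right)} - Z{\left(-105,3 \right)} = - 172 \left(1 + 20 \left(-172\right)\right) - \left(-4 - \frac{147}{4}\right) = - 172 \left(1 - 3440\right) - \left(-4 - \frac{147}{4}\right) = \left(-172\right) \left(-3439\right) - - \frac{163}{4} = 591508 + \frac{163}{4} = \frac{2366195}{4}$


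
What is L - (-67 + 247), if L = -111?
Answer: -291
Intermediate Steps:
L - (-67 + 247) = -111 - (-67 + 247) = -111 - 1*180 = -111 - 180 = -291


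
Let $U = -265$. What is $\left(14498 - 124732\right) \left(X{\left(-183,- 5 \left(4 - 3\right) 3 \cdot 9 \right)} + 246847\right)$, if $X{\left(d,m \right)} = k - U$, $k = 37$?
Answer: $-27244222866$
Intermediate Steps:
$X{\left(d,m \right)} = 302$ ($X{\left(d,m \right)} = 37 - -265 = 37 + 265 = 302$)
$\left(14498 - 124732\right) \left(X{\left(-183,- 5 \left(4 - 3\right) 3 \cdot 9 \right)} + 246847\right) = \left(14498 - 124732\right) \left(302 + 246847\right) = \left(-110234\right) 247149 = -27244222866$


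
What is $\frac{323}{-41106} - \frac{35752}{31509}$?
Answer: $- \frac{29015669}{25396254} \approx -1.1425$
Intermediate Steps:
$\frac{323}{-41106} - \frac{35752}{31509} = 323 \left(- \frac{1}{41106}\right) - \frac{35752}{31509} = - \frac{19}{2418} - \frac{35752}{31509} = - \frac{29015669}{25396254}$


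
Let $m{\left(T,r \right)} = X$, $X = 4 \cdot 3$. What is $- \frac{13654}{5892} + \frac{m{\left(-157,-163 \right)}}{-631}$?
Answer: $- \frac{4343189}{1858926} \approx -2.3364$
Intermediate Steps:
$X = 12$
$m{\left(T,r \right)} = 12$
$- \frac{13654}{5892} + \frac{m{\left(-157,-163 \right)}}{-631} = - \frac{13654}{5892} + \frac{12}{-631} = \left(-13654\right) \frac{1}{5892} + 12 \left(- \frac{1}{631}\right) = - \frac{6827}{2946} - \frac{12}{631} = - \frac{4343189}{1858926}$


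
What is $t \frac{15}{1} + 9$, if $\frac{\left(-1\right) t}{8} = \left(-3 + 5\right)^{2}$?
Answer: $-471$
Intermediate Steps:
$t = -32$ ($t = - 8 \left(-3 + 5\right)^{2} = - 8 \cdot 2^{2} = \left(-8\right) 4 = -32$)
$t \frac{15}{1} + 9 = - 32 \cdot \frac{15}{1} + 9 = - 32 \cdot 15 \cdot 1 + 9 = \left(-32\right) 15 + 9 = -480 + 9 = -471$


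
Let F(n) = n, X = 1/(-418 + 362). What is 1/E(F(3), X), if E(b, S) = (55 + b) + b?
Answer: 1/61 ≈ 0.016393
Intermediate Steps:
X = -1/56 (X = 1/(-56) = -1/56 ≈ -0.017857)
E(b, S) = 55 + 2*b
1/E(F(3), X) = 1/(55 + 2*3) = 1/(55 + 6) = 1/61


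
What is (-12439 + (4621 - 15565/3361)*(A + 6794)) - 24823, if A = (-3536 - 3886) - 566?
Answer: -18650883086/3361 ≈ -5.5492e+6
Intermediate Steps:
A = -7988 (A = -7422 - 566 = -7988)
(-12439 + (4621 - 15565/3361)*(A + 6794)) - 24823 = (-12439 + (4621 - 15565/3361)*(-7988 + 6794)) - 24823 = (-12439 + (4621 - 15565*1/3361)*(-1194)) - 24823 = (-12439 + (4621 - 15565/3361)*(-1194)) - 24823 = (-12439 + (15515616/3361)*(-1194)) - 24823 = (-12439 - 18525645504/3361) - 24823 = -18567452983/3361 - 24823 = -18650883086/3361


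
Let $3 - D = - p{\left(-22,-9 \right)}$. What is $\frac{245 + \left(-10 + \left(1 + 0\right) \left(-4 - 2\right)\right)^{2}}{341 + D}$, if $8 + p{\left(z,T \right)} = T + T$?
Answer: $\frac{167}{106} \approx 1.5755$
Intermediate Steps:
$p{\left(z,T \right)} = -8 + 2 T$ ($p{\left(z,T \right)} = -8 + \left(T + T\right) = -8 + 2 T$)
$D = -23$ ($D = 3 - - (-8 + 2 \left(-9\right)) = 3 - - (-8 - 18) = 3 - \left(-1\right) \left(-26\right) = 3 - 26 = -23$)
$\frac{245 + \left(-10 + \left(1 + 0\right) \left(-4 - 2\right)\right)^{2}}{341 + D} = \frac{245 + \left(-10 + \left(1 + 0\right) \left(-4 - 2\right)\right)^{2}}{341 - 23} = \frac{245 + \left(-10 + 1 \left(-6\right)\right)^{2}}{318} = \left(245 + \left(-10 - 6\right)^{2}\right) \frac{1}{318} = \left(245 + \left(-16\right)^{2}\right) \frac{1}{318} = \left(245 + 256\right) \frac{1}{318} = 501 \cdot \frac{1}{318} = \frac{167}{106}$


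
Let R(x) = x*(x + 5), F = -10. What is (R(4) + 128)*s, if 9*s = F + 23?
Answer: 2132/9 ≈ 236.89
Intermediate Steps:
s = 13/9 (s = (-10 + 23)/9 = (⅑)*13 = 13/9 ≈ 1.4444)
R(x) = x*(5 + x)
(R(4) + 128)*s = (4*(5 + 4) + 128)*(13/9) = (4*9 + 128)*(13/9) = (36 + 128)*(13/9) = 164*(13/9) = 2132/9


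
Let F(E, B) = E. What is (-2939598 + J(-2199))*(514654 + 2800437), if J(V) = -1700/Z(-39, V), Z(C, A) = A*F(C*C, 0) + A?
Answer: -16307721410719917152/1673439 ≈ -9.7450e+12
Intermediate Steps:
Z(C, A) = A + A*C² (Z(C, A) = A*(C*C) + A = A*C² + A = A + A*C²)
J(V) = -850/(761*V) (J(V) = -1700*1/(V*(1 + (-39)²)) = -1700*1/(V*(1 + 1521)) = -1700*1/(1522*V) = -850/(761*V))
(-2939598 + J(-2199))*(514654 + 2800437) = (-2939598 - 850/761/(-2199))*(514654 + 2800437) = (-2939598 - 850/761*(-1/2199))*3315091 = (-2939598 + 850/1673439)*3315091 = -4919237936672/1673439*3315091 = -16307721410719917152/1673439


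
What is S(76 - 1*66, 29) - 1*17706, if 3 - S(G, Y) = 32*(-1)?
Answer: -17671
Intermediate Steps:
S(G, Y) = 35 (S(G, Y) = 3 - 32*(-1) = 3 - 1*(-32) = 3 + 32 = 35)
S(76 - 1*66, 29) - 1*17706 = 35 - 1*17706 = 35 - 17706 = -17671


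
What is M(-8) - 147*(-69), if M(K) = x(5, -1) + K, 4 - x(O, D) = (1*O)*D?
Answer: 10144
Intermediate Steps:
x(O, D) = 4 - D*O (x(O, D) = 4 - 1*O*D = 4 - O*D = 4 - D*O)
M(K) = 9 + K (M(K) = (4 - 1*(-1)*5) + K = (4 + 5) + K = 9 + K)
M(-8) - 147*(-69) = (9 - 8) - 147*(-69) = 1 + 10143 = 10144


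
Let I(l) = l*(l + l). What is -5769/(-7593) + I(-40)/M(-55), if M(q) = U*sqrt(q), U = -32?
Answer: 1923/2531 + 20*I*sqrt(55)/11 ≈ 0.75978 + 13.484*I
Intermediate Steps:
I(l) = 2*l**2 (I(l) = l*(2*l) = 2*l**2)
M(q) = -32*sqrt(q)
-5769/(-7593) + I(-40)/M(-55) = -5769/(-7593) + (2*(-40)**2)/((-32*I*sqrt(55))) = -5769*(-1/7593) + (2*1600)/((-32*I*sqrt(55))) = 1923/2531 + 3200/((-32*I*sqrt(55))) = 1923/2531 + 3200*(I*sqrt(55)/1760) = 1923/2531 + 20*I*sqrt(55)/11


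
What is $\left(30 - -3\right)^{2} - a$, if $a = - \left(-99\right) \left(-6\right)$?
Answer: $1683$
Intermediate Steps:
$a = -594$ ($a = \left(-1\right) 594 = -594$)
$\left(30 - -3\right)^{2} - a = \left(30 - -3\right)^{2} - -594 = \left(30 + \left(4 - 1\right)\right)^{2} + 594 = \left(30 + 3\right)^{2} + 594 = 33^{2} + 594 = 1089 + 594 = 1683$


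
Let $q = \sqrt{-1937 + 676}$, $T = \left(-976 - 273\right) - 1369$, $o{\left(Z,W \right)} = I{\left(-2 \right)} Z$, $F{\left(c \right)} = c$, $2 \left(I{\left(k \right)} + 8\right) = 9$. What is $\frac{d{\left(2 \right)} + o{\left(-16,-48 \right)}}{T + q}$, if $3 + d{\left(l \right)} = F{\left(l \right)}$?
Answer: $- \frac{28798}{1371037} - \frac{11 i \sqrt{1261}}{1371037} \approx -0.021005 - 0.00028491 i$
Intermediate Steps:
$I{\left(k \right)} = - \frac{7}{2}$ ($I{\left(k \right)} = -8 + \frac{1}{2} \cdot 9 = -8 + \frac{9}{2} = - \frac{7}{2}$)
$o{\left(Z,W \right)} = - \frac{7 Z}{2}$
$d{\left(l \right)} = -3 + l$
$T = -2618$ ($T = -1249 - 1369 = -2618$)
$q = i \sqrt{1261}$ ($q = \sqrt{-1261} = i \sqrt{1261} \approx 35.511 i$)
$\frac{d{\left(2 \right)} + o{\left(-16,-48 \right)}}{T + q} = \frac{\left(-3 + 2\right) - -56}{-2618 + i \sqrt{1261}} = \frac{-1 + 56}{-2618 + i \sqrt{1261}} = \frac{55}{-2618 + i \sqrt{1261}}$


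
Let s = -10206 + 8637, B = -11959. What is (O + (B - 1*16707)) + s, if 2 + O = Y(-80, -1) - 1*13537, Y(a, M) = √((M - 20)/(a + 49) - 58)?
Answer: -43774 + I*√55087/31 ≈ -43774.0 + 7.5712*I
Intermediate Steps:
s = -1569
Y(a, M) = √(-58 + (-20 + M)/(49 + a)) (Y(a, M) = √((-20 + M)/(49 + a) - 58) = √(-58 + (-20 + M)/(49 + a)))
O = -13539 + I*√55087/31 (O = -2 + (√((-2862 - 1 - 58*(-80))/(49 - 80)) - 1*13537) = -2 + (√((-2862 - 1 + 4640)/(-31)) - 13537) = -2 + (√(-1/31*1777) - 13537) = -2 + (√(-1777/31) - 13537) = -2 + (I*√55087/31 - 13537) = -2 + (-13537 + I*√55087/31) = -13539 + I*√55087/31 ≈ -13539.0 + 7.5712*I)
(O + (B - 1*16707)) + s = ((-13539 + I*√55087/31) + (-11959 - 1*16707)) - 1569 = ((-13539 + I*√55087/31) + (-11959 - 16707)) - 1569 = ((-13539 + I*√55087/31) - 28666) - 1569 = (-42205 + I*√55087/31) - 1569 = -43774 + I*√55087/31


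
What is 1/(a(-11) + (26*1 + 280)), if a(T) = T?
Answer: 1/295 ≈ 0.0033898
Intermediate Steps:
1/(a(-11) + (26*1 + 280)) = 1/(-11 + (26*1 + 280)) = 1/(-11 + (26 + 280)) = 1/(-11 + 306) = 1/295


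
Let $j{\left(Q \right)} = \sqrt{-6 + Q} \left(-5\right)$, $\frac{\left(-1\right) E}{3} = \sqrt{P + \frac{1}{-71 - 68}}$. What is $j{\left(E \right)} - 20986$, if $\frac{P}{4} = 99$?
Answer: $-20986 - \frac{5 i \sqrt{115926 + 417 \sqrt{7650977}}}{139} \approx -20986.0 - 40.527 i$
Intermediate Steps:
$P = 396$ ($P = 4 \cdot 99 = 396$)
$E = - \frac{3 \sqrt{7650977}}{139}$ ($E = - 3 \sqrt{396 + \frac{1}{-71 - 68}} = - 3 \sqrt{396 + \frac{1}{-139}} = - 3 \sqrt{396 - \frac{1}{139}} = - 3 \sqrt{\frac{55043}{139}} = - 3 \frac{\sqrt{7650977}}{139} = - \frac{3 \sqrt{7650977}}{139} \approx -59.699$)
$j{\left(Q \right)} = - 5 \sqrt{-6 + Q}$
$j{\left(E \right)} - 20986 = - 5 \sqrt{-6 - \frac{3 \sqrt{7650977}}{139}} - 20986 = -20986 - 5 \sqrt{-6 - \frac{3 \sqrt{7650977}}{139}}$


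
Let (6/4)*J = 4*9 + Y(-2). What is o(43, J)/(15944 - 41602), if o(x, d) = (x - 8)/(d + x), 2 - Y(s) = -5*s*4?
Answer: -21/641450 ≈ -3.2738e-5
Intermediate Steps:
Y(s) = 2 + 20*s (Y(s) = 2 - (-5*s)*4 = 2 - (-20)*s = 2 + 20*s)
J = -4/3 (J = 2*(4*9 + (2 + 20*(-2)))/3 = 2*(36 + (2 - 40))/3 = 2*(36 - 38)/3 = (⅔)*(-2) = -4/3 ≈ -1.3333)
o(x, d) = (-8 + x)/(d + x)
o(43, J)/(15944 - 41602) = ((-8 + 43)/(-4/3 + 43))/(15944 - 41602) = (35/(125/3))/(-25658) = ((3/125)*35)*(-1/25658) = (21/25)*(-1/25658) = -21/641450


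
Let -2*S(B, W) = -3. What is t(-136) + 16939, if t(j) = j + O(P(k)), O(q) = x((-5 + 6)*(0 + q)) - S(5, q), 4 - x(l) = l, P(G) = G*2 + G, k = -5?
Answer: 33641/2 ≈ 16821.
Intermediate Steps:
S(B, W) = 3/2 (S(B, W) = -½*(-3) = 3/2)
P(G) = 3*G (P(G) = 2*G + G = 3*G)
x(l) = 4 - l
O(q) = 5/2 - q (O(q) = (4 - (-5 + 6)*(0 + q)) - 1*3/2 = (4 - q) - 3/2 = 5/2 - q)
t(j) = 35/2 + j (t(j) = j + (5/2 - 3*(-5)) = j + (5/2 - 1*(-15)) = j + (5/2 + 15) = j + 35/2 = 35/2 + j)
t(-136) + 16939 = (35/2 - 136) + 16939 = -237/2 + 16939 = 33641/2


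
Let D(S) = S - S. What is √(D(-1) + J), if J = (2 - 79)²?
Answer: 77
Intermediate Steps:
D(S) = 0
J = 5929 (J = (-77)² = 5929)
√(D(-1) + J) = √(0 + 5929) = √5929 = 77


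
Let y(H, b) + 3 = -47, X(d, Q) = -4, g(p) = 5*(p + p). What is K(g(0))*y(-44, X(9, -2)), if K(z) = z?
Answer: 0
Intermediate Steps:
g(p) = 10*p (g(p) = 5*(2*p) = 10*p)
y(H, b) = -50 (y(H, b) = -3 - 47 = -50)
K(g(0))*y(-44, X(9, -2)) = (10*0)*(-50) = 0*(-50) = 0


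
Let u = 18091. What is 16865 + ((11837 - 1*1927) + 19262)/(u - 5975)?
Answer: 3930106/233 ≈ 16867.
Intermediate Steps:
16865 + ((11837 - 1*1927) + 19262)/(u - 5975) = 16865 + ((11837 - 1*1927) + 19262)/(18091 - 5975) = 16865 + ((11837 - 1927) + 19262)/12116 = 16865 + (9910 + 19262)*(1/12116) = 16865 + 29172*(1/12116) = 16865 + 561/233 = 3930106/233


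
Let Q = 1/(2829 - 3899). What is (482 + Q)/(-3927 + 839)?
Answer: -515739/3304160 ≈ -0.15609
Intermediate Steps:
Q = -1/1070 (Q = 1/(-1070) = -1/1070 ≈ -0.00093458)
(482 + Q)/(-3927 + 839) = (482 - 1/1070)/(-3927 + 839) = (515739/1070)/(-3088) = (515739/1070)*(-1/3088) = -515739/3304160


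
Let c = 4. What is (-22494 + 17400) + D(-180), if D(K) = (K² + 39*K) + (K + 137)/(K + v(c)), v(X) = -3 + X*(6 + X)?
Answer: 2900941/143 ≈ 20286.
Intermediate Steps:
D(K) = K² + 39*K + (137 + K)/(37 + K) (D(K) = (K² + 39*K) + (K + 137)/(K + (-3 + 4² + 6*4)) = (K² + 39*K) + (137 + K)/(K + (-3 + 16 + 24)) = (K² + 39*K) + (137 + K)/(K + 37) = (K² + 39*K) + (137 + K)/(37 + K) = K² + 39*K + (137 + K)/(37 + K))
(-22494 + 17400) + D(-180) = (-22494 + 17400) + (137 + (-180)³ + 76*(-180)² + 1444*(-180))/(37 - 180) = -5094 + (137 - 5832000 + 76*32400 - 259920)/(-143) = -5094 - (137 - 5832000 + 2462400 - 259920)/143 = -5094 - 1/143*(-3629383) = -5094 + 3629383/143 = 2900941/143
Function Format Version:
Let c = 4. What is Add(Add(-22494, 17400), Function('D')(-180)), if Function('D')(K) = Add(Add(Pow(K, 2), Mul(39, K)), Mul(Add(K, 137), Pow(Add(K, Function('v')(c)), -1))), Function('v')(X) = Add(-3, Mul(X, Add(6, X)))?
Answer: Rational(2900941, 143) ≈ 20286.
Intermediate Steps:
Function('D')(K) = Add(Pow(K, 2), Mul(39, K), Mul(Pow(Add(37, K), -1), Add(137, K))) (Function('D')(K) = Add(Add(Pow(K, 2), Mul(39, K)), Mul(Add(K, 137), Pow(Add(K, Add(-3, Pow(4, 2), Mul(6, 4))), -1))) = Add(Add(Pow(K, 2), Mul(39, K)), Mul(Add(137, K), Pow(Add(K, Add(-3, 16, 24)), -1))) = Add(Add(Pow(K, 2), Mul(39, K)), Mul(Add(137, K), Pow(Add(K, 37), -1))) = Add(Add(Pow(K, 2), Mul(39, K)), Mul(Add(137, K), Pow(Add(37, K), -1))) = Add(Add(Pow(K, 2), Mul(39, K)), Mul(Pow(Add(37, K), -1), Add(137, K))) = Add(Pow(K, 2), Mul(39, K), Mul(Pow(Add(37, K), -1), Add(137, K))))
Add(Add(-22494, 17400), Function('D')(-180)) = Add(Add(-22494, 17400), Mul(Pow(Add(37, -180), -1), Add(137, Pow(-180, 3), Mul(76, Pow(-180, 2)), Mul(1444, -180)))) = Add(-5094, Mul(Pow(-143, -1), Add(137, -5832000, Mul(76, 32400), -259920))) = Add(-5094, Mul(Rational(-1, 143), Add(137, -5832000, 2462400, -259920))) = Add(-5094, Mul(Rational(-1, 143), -3629383)) = Add(-5094, Rational(3629383, 143)) = Rational(2900941, 143)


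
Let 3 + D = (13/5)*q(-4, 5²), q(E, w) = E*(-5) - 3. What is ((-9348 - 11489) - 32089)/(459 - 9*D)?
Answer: -88210/147 ≈ -600.07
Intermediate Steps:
q(E, w) = -3 - 5*E (q(E, w) = -5*E - 3 = -3 - 5*E)
D = 206/5 (D = -3 + (13/5)*(-3 - 5*(-4)) = -3 + (13*(⅕))*(-3 + 20) = -3 + (13/5)*17 = -3 + 221/5 = 206/5 ≈ 41.200)
((-9348 - 11489) - 32089)/(459 - 9*D) = ((-9348 - 11489) - 32089)/(459 - 9*206/5) = (-20837 - 32089)/(459 - 1854/5) = -52926/441/5 = -52926*5/441 = -88210/147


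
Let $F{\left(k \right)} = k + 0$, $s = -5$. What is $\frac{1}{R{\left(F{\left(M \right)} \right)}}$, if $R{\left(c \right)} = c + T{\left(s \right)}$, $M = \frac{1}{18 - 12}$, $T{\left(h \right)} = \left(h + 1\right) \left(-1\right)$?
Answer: $\frac{6}{25} \approx 0.24$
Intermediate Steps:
$T{\left(h \right)} = -1 - h$ ($T{\left(h \right)} = \left(1 + h\right) \left(-1\right) = -1 - h$)
$M = \frac{1}{6} \approx 0.16667$
$F{\left(k \right)} = k$
$R{\left(c \right)} = 4 + c$ ($R{\left(c \right)} = c - -4 = c + \left(-1 + 5\right) = c + 4 = 4 + c$)
$\frac{1}{R{\left(F{\left(M \right)} \right)}} = \frac{1}{4 + \frac{1}{6}} = \frac{1}{\frac{25}{6}} = \frac{6}{25}$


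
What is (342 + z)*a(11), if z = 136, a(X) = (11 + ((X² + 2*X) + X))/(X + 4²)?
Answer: 26290/9 ≈ 2921.1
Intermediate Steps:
a(X) = (11 + X² + 3*X)/(16 + X) (a(X) = (11 + (X² + 3*X))/(X + 16) = (11 + X² + 3*X)/(16 + X))
(342 + z)*a(11) = (342 + 136)*((11 + 11² + 3*11)/(16 + 11)) = 478*((11 + 121 + 33)/27) = 478*((1/27)*165) = 478*(55/9) = 26290/9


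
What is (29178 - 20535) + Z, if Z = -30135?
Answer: -21492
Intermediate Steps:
(29178 - 20535) + Z = (29178 - 20535) - 30135 = 8643 - 30135 = -21492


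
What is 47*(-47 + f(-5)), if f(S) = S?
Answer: -2444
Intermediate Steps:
47*(-47 + f(-5)) = 47*(-47 - 5) = 47*(-52) = -2444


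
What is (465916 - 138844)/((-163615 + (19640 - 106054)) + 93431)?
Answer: -163536/78299 ≈ -2.0886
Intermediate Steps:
(465916 - 138844)/((-163615 + (19640 - 106054)) + 93431) = 327072/((-163615 - 86414) + 93431) = 327072/(-250029 + 93431) = 327072/(-156598) = 327072*(-1/156598) = -163536/78299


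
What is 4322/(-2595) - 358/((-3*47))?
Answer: 35512/40655 ≈ 0.87350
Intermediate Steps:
4322/(-2595) - 358/((-3*47)) = 4322*(-1/2595) - 358/(-141) = -4322/2595 - 358*(-1/141) = -4322/2595 + 358/141 = 35512/40655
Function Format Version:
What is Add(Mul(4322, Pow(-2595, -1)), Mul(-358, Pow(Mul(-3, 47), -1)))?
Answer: Rational(35512, 40655) ≈ 0.87350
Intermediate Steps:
Add(Mul(4322, Pow(-2595, -1)), Mul(-358, Pow(Mul(-3, 47), -1))) = Add(Mul(4322, Rational(-1, 2595)), Mul(-358, Pow(-141, -1))) = Add(Rational(-4322, 2595), Mul(-358, Rational(-1, 141))) = Add(Rational(-4322, 2595), Rational(358, 141)) = Rational(35512, 40655)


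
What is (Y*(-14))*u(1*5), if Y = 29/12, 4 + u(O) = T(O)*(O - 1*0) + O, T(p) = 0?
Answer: -203/6 ≈ -33.833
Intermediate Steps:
u(O) = -4 + O (u(O) = -4 + (0*(O - 1*0) + O) = -4 + (0*(O + 0) + O) = -4 + (0*O + O) = -4 + (0 + O) = -4 + O)
Y = 29/12 (Y = 29*(1/12) = 29/12 ≈ 2.4167)
(Y*(-14))*u(1*5) = ((29/12)*(-14))*(-4 + 1*5) = -203*(-4 + 5)/6 = -203/6*1 = -203/6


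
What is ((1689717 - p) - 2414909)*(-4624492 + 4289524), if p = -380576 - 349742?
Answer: -1717045968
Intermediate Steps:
p = -730318
((1689717 - p) - 2414909)*(-4624492 + 4289524) = ((1689717 - 1*(-730318)) - 2414909)*(-4624492 + 4289524) = ((1689717 + 730318) - 2414909)*(-334968) = (2420035 - 2414909)*(-334968) = 5126*(-334968) = -1717045968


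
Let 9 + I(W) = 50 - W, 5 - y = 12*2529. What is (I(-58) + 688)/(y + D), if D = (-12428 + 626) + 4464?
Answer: -787/37681 ≈ -0.020886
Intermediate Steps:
y = -30343 (y = 5 - 12*2529 = 5 - 1*30348 = 5 - 30348 = -30343)
I(W) = 41 - W (I(W) = -9 + (50 - W) = 41 - W)
D = -7338 (D = -11802 + 4464 = -7338)
(I(-58) + 688)/(y + D) = ((41 - 1*(-58)) + 688)/(-30343 - 7338) = ((41 + 58) + 688)/(-37681) = (99 + 688)*(-1/37681) = 787*(-1/37681) = -787/37681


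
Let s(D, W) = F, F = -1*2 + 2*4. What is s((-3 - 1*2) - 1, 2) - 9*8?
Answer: -66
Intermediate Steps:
F = 6 (F = -2 + 8 = 6)
s(D, W) = 6
s((-3 - 1*2) - 1, 2) - 9*8 = 6 - 9*8 = 6 - 72 = -66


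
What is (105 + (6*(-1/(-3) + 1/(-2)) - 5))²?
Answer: 9801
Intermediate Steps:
(105 + (6*(-1/(-3) + 1/(-2)) - 5))² = (105 + (6*(-1*(-⅓) + 1*(-½)) - 5))² = (105 + (6*(⅓ - ½) - 5))² = (105 + (6*(-⅙) - 5))² = (105 + (-1 - 5))² = (105 - 6)² = 99² = 9801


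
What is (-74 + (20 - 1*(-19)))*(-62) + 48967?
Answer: 51137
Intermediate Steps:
(-74 + (20 - 1*(-19)))*(-62) + 48967 = (-74 + (20 + 19))*(-62) + 48967 = (-74 + 39)*(-62) + 48967 = -35*(-62) + 48967 = 2170 + 48967 = 51137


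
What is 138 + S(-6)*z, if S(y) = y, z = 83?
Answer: -360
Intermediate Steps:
138 + S(-6)*z = 138 - 6*83 = 138 - 498 = -360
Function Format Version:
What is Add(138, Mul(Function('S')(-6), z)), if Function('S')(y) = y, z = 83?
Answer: -360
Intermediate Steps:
Add(138, Mul(Function('S')(-6), z)) = Add(138, Mul(-6, 83)) = Add(138, -498) = -360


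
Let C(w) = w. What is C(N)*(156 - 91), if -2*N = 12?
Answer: -390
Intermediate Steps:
N = -6 (N = -½*12 = -6)
C(N)*(156 - 91) = -6*(156 - 91) = -6*65 = -390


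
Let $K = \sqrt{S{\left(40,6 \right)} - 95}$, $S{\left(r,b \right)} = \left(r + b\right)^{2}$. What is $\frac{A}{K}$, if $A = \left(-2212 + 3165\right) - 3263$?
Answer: $- \frac{2310 \sqrt{2021}}{2021} \approx -51.384$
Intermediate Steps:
$S{\left(r,b \right)} = \left(b + r\right)^{2}$
$A = -2310$ ($A = 953 - 3263 = -2310$)
$K = \sqrt{2021}$ ($K = \sqrt{\left(6 + 40\right)^{2} - 95} = \sqrt{46^{2} - 95} = \sqrt{2116 - 95} = \sqrt{2021} \approx 44.956$)
$\frac{A}{K} = - \frac{2310}{\sqrt{2021}} = - 2310 \frac{\sqrt{2021}}{2021} = - \frac{2310 \sqrt{2021}}{2021}$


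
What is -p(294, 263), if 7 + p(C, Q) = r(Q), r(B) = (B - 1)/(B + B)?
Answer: 1710/263 ≈ 6.5019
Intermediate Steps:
r(B) = (-1 + B)/(2*B) (r(B) = (-1 + B)/((2*B)) = (-1 + B)*(1/(2*B)) = (-1 + B)/(2*B))
p(C, Q) = -7 + (-1 + Q)/(2*Q)
-p(294, 263) = -(-1 - 13*263)/(2*263) = -(-1 - 3419)/(2*263) = -(-3420)/(2*263) = -1*(-1710/263) = 1710/263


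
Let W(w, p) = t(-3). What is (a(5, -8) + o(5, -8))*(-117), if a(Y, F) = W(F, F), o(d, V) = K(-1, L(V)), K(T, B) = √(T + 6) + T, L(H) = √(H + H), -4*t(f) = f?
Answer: 117/4 - 117*√5 ≈ -232.37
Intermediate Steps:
t(f) = -f/4
W(w, p) = ¾ (W(w, p) = -¼*(-3) = ¾)
L(H) = √2*√H (L(H) = √(2*H) = √2*√H)
K(T, B) = T + √(6 + T) (K(T, B) = √(6 + T) + T = T + √(6 + T))
o(d, V) = -1 + √5 (o(d, V) = -1 + √(6 - 1) = -1 + √5)
a(Y, F) = ¾
(a(5, -8) + o(5, -8))*(-117) = (¾ + (-1 + √5))*(-117) = (-¼ + √5)*(-117) = 117/4 - 117*√5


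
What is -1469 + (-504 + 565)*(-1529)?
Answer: -94738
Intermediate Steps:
-1469 + (-504 + 565)*(-1529) = -1469 + 61*(-1529) = -1469 - 93269 = -94738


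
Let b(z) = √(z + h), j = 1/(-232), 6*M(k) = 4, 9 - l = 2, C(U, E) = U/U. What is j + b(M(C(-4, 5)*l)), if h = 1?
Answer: -1/232 + √15/3 ≈ 1.2867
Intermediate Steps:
C(U, E) = 1
l = 7 (l = 9 - 1*2 = 9 - 2 = 7)
M(k) = ⅔ (M(k) = (⅙)*4 = ⅔)
j = -1/232 ≈ -0.0043103
b(z) = √(1 + z) (b(z) = √(z + 1) = √(1 + z))
j + b(M(C(-4, 5)*l)) = -1/232 + √(1 + ⅔) = -1/232 + √(5/3) = -1/232 + √15/3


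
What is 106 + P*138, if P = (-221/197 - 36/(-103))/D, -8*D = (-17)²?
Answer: 638895278/5864099 ≈ 108.95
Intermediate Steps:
D = -289/8 (D = -⅛*(-17)² = -⅛*289 = -289/8 ≈ -36.125)
P = 125368/5864099 (P = (-221/197 - 36/(-103))/(-289/8) = (-221*1/197 - 36*(-1/103))*(-8/289) = (-221/197 + 36/103)*(-8/289) = -15671/20291*(-8/289) = 125368/5864099 ≈ 0.021379)
106 + P*138 = 106 + (125368/5864099)*138 = 106 + 17300784/5864099 = 638895278/5864099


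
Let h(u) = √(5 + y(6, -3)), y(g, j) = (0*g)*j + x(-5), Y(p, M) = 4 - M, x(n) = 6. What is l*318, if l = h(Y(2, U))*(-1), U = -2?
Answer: -318*√11 ≈ -1054.7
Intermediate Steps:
y(g, j) = 6 (y(g, j) = (0*g)*j + 6 = 0*j + 6 = 0 + 6 = 6)
h(u) = √11 (h(u) = √(5 + 6) = √11)
l = -√11 (l = √11*(-1) = -√11 ≈ -3.3166)
l*318 = -√11*318 = -318*√11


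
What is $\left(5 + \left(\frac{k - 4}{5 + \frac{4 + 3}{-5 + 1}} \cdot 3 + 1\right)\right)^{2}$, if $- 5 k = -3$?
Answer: $\frac{34596}{4225} \approx 8.1884$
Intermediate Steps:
$k = \frac{3}{5}$ ($k = \left(- \frac{1}{5}\right) \left(-3\right) = \frac{3}{5} \approx 0.6$)
$\left(5 + \left(\frac{k - 4}{5 + \frac{4 + 3}{-5 + 1}} \cdot 3 + 1\right)\right)^{2} = \left(5 + \left(\frac{\frac{3}{5} - 4}{5 + \frac{4 + 3}{-5 + 1}} \cdot 3 + 1\right)\right)^{2} = \left(5 + \left(- \frac{17}{5 \left(5 + \frac{7}{-4}\right)} 3 + 1\right)\right)^{2} = \left(5 + \left(- \frac{17}{5 \left(5 + 7 \left(- \frac{1}{4}\right)\right)} 3 + 1\right)\right)^{2} = \left(5 + \left(- \frac{17}{5 \left(5 - \frac{7}{4}\right)} 3 + 1\right)\right)^{2} = \left(5 + \left(- \frac{17}{5 \cdot \frac{13}{4}} \cdot 3 + 1\right)\right)^{2} = \left(5 + \left(\left(- \frac{17}{5}\right) \frac{4}{13} \cdot 3 + 1\right)\right)^{2} = \left(5 + \left(\left(- \frac{68}{65}\right) 3 + 1\right)\right)^{2} = \left(5 + \left(- \frac{204}{65} + 1\right)\right)^{2} = \left(5 - \frac{139}{65}\right)^{2} = \left(\frac{186}{65}\right)^{2} = \frac{34596}{4225}$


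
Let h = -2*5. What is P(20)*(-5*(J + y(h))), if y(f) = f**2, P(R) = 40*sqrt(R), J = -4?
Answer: -38400*sqrt(5) ≈ -85865.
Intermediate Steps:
h = -10
P(20)*(-5*(J + y(h))) = (40*sqrt(20))*(-5*(-4 + (-10)**2)) = (40*(2*sqrt(5)))*(-5*(-4 + 100)) = (80*sqrt(5))*(-5*96) = (80*sqrt(5))*(-480) = -38400*sqrt(5)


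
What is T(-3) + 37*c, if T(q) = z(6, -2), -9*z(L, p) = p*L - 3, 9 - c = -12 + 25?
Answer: -439/3 ≈ -146.33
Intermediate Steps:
c = -4 (c = 9 - (-12 + 25) = 9 - 1*13 = 9 - 13 = -4)
z(L, p) = 1/3 - L*p/9 (z(L, p) = -(p*L - 3)/9 = -(L*p - 3)/9 = -(-3 + L*p)/9 = 1/3 - L*p/9)
T(q) = 5/3 (T(q) = 1/3 - 1/9*6*(-2) = 1/3 + 4/3 = 5/3)
T(-3) + 37*c = 5/3 + 37*(-4) = 5/3 - 148 = -439/3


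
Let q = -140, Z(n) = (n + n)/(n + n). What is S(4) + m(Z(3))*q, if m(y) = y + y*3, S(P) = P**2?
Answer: -544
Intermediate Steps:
Z(n) = 1 (Z(n) = (2*n)/((2*n)) = (2*n)*(1/(2*n)) = 1)
m(y) = 4*y (m(y) = y + 3*y = 4*y)
S(4) + m(Z(3))*q = 4**2 + (4*1)*(-140) = 16 + 4*(-140) = 16 - 560 = -544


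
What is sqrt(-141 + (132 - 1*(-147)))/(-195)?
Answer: -sqrt(138)/195 ≈ -0.060243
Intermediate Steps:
sqrt(-141 + (132 - 1*(-147)))/(-195) = sqrt(-141 + (132 + 147))*(-1/195) = sqrt(-141 + 279)*(-1/195) = sqrt(138)*(-1/195) = -sqrt(138)/195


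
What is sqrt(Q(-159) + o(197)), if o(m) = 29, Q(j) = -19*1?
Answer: sqrt(10) ≈ 3.1623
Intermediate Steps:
Q(j) = -19
sqrt(Q(-159) + o(197)) = sqrt(-19 + 29) = sqrt(10)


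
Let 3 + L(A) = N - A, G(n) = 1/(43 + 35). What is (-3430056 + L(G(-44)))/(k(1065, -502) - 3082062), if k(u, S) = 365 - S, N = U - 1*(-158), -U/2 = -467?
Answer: 267459427/240333210 ≈ 1.1129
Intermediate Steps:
U = 934 (U = -2*(-467) = 934)
N = 1092 (N = 934 - 1*(-158) = 934 + 158 = 1092)
G(n) = 1/78
L(A) = 1089 - A (L(A) = -3 + (1092 - A) = 1089 - A)
(-3430056 + L(G(-44)))/(k(1065, -502) - 3082062) = (-3430056 + (1089 - 1*1/78))/((365 - 1*(-502)) - 3082062) = (-3430056 + (1089 - 1/78))/((365 + 502) - 3082062) = (-3430056 + 84941/78)/(867 - 3082062) = -267459427/78/(-3081195) = -267459427/78*(-1/3081195) = 267459427/240333210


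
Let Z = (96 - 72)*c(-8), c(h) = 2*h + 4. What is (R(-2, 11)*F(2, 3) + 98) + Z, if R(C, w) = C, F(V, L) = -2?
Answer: -186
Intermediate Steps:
c(h) = 4 + 2*h
Z = -288 (Z = (96 - 72)*(4 + 2*(-8)) = 24*(4 - 16) = 24*(-12) = -288)
(R(-2, 11)*F(2, 3) + 98) + Z = (-2*(-2) + 98) - 288 = (4 + 98) - 288 = 102 - 288 = -186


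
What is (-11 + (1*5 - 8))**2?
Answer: 196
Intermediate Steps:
(-11 + (1*5 - 8))**2 = (-11 + (5 - 8))**2 = (-11 - 3)**2 = (-14)**2 = 196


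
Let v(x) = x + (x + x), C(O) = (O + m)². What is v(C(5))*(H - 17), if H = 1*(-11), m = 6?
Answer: -10164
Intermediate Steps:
H = -11
C(O) = (6 + O)² (C(O) = (O + 6)² = (6 + O)²)
v(x) = 3*x (v(x) = x + 2*x = 3*x)
v(C(5))*(H - 17) = (3*(6 + 5)²)*(-11 - 17) = (3*11²)*(-28) = (3*121)*(-28) = 363*(-28) = -10164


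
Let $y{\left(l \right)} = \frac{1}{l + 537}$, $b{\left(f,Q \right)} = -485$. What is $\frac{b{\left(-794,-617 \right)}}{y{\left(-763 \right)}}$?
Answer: $109610$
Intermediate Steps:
$y{\left(l \right)} = \frac{1}{537 + l}$
$\frac{b{\left(-794,-617 \right)}}{y{\left(-763 \right)}} = - \frac{485}{\frac{1}{537 - 763}} = - \frac{485}{\frac{1}{-226}} = - \frac{485}{- \frac{1}{226}} = \left(-485\right) \left(-226\right) = 109610$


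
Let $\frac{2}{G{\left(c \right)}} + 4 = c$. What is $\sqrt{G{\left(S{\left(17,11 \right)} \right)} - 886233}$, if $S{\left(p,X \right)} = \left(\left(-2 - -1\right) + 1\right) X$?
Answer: $\frac{i \sqrt{3544934}}{2} \approx 941.4 i$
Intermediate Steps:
$S{\left(p,X \right)} = 0$ ($S{\left(p,X \right)} = \left(\left(-2 + 1\right) + 1\right) X = \left(-1 + 1\right) X = 0 X = 0$)
$G{\left(c \right)} = \frac{2}{-4 + c}$
$\sqrt{G{\left(S{\left(17,11 \right)} \right)} - 886233} = \sqrt{\frac{2}{-4 + 0} - 886233} = \sqrt{\frac{2}{-4} - 886233} = \sqrt{2 \left(- \frac{1}{4}\right) - 886233} = \sqrt{- \frac{1}{2} - 886233} = \sqrt{- \frac{1772467}{2}} = \frac{i \sqrt{3544934}}{2}$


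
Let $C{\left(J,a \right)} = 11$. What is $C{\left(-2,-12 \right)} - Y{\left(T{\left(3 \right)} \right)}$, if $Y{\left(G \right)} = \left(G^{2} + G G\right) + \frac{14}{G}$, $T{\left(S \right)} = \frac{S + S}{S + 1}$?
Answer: $- \frac{17}{6} \approx -2.8333$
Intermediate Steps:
$T{\left(S \right)} = \frac{2 S}{1 + S}$
$Y{\left(G \right)} = 2 G^{2} + \frac{14}{G}$ ($Y{\left(G \right)} = \left(G^{2} + G^{2}\right) + \frac{14}{G} = 2 G^{2} + \frac{14}{G}$)
$C{\left(-2,-12 \right)} - Y{\left(T{\left(3 \right)} \right)} = 11 - \frac{2 \left(7 + \left(2 \cdot 3 \frac{1}{1 + 3}\right)^{3}\right)}{2 \cdot 3 \frac{1}{1 + 3}} = 11 - \frac{2 \left(7 + \left(2 \cdot 3 \cdot \frac{1}{4}\right)^{3}\right)}{2 \cdot 3 \cdot \frac{1}{4}} = 11 - \frac{2 \left(7 + \left(\frac{3}{2}\right)^{3}\right)}{\frac{3}{2}} = 11 - 2 \cdot \frac{2}{3} \left(7 + \frac{27}{8}\right) = 11 - 2 \cdot \frac{2}{3} \cdot \frac{83}{8} = 11 - \frac{83}{6} = - \frac{17}{6}$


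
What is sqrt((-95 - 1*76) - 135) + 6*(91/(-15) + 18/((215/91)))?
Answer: 2002/215 + 3*I*sqrt(34) ≈ 9.3116 + 17.493*I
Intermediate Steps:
sqrt((-95 - 1*76) - 135) + 6*(91/(-15) + 18/((215/91))) = sqrt((-95 - 76) - 135) + 6*(91*(-1/15) + 18/((215*(1/91)))) = sqrt(-171 - 135) + 6*(-91/15 + 18/(215/91)) = sqrt(-306) + 6*(-91/15 + 18*(91/215)) = 3*I*sqrt(34) + 6*(-91/15 + 1638/215) = 3*I*sqrt(34) + 6*(1001/645) = 3*I*sqrt(34) + 2002/215 = 2002/215 + 3*I*sqrt(34)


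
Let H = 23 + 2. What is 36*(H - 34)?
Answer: -324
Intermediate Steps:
H = 25
36*(H - 34) = 36*(25 - 34) = 36*(-9) = -324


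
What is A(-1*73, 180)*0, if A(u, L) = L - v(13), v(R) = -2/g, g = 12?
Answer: 0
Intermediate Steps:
v(R) = -⅙ (v(R) = -2/12 = -2*1/12 = -⅙)
A(u, L) = ⅙ + L (A(u, L) = L - 1*(-⅙) = L + ⅙ = ⅙ + L)
A(-1*73, 180)*0 = (⅙ + 180)*0 = (1081/6)*0 = 0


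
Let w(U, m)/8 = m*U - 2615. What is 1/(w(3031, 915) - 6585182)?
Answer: 1/15580818 ≈ 6.4181e-8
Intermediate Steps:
w(U, m) = -20920 + 8*U*m (w(U, m) = 8*(m*U - 2615) = 8*(U*m - 2615) = 8*(-2615 + U*m) = -20920 + 8*U*m)
1/(w(3031, 915) - 6585182) = 1/((-20920 + 8*3031*915) - 6585182) = 1/((-20920 + 22186920) - 6585182) = 1/(22166000 - 6585182) = 1/15580818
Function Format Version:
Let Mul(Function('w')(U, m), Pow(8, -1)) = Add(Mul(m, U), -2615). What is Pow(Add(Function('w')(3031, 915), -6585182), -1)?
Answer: Rational(1, 15580818) ≈ 6.4181e-8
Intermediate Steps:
Function('w')(U, m) = Add(-20920, Mul(8, U, m)) (Function('w')(U, m) = Mul(8, Add(Mul(m, U), -2615)) = Mul(8, Add(Mul(U, m), -2615)) = Mul(8, Add(-2615, Mul(U, m))) = Add(-20920, Mul(8, U, m)))
Pow(Add(Function('w')(3031, 915), -6585182), -1) = Pow(Add(Add(-20920, Mul(8, 3031, 915)), -6585182), -1) = Pow(Add(Add(-20920, 22186920), -6585182), -1) = Pow(Add(22166000, -6585182), -1) = Pow(15580818, -1) = Rational(1, 15580818)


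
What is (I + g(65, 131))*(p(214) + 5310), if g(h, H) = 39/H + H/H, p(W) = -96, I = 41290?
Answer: 28203360240/131 ≈ 2.1529e+8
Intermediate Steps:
g(h, H) = 1 + 39/H (g(h, H) = 39/H + 1 = 1 + 39/H)
(I + g(65, 131))*(p(214) + 5310) = (41290 + (39 + 131)/131)*(-96 + 5310) = (41290 + (1/131)*170)*5214 = (41290 + 170/131)*5214 = (5409160/131)*5214 = 28203360240/131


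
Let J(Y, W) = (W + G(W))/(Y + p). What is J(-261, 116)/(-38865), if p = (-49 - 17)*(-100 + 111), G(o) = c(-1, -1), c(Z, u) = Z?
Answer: 23/7671951 ≈ 2.9979e-6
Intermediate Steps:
G(o) = -1
p = -726 (p = -66*11 = -726)
J(Y, W) = (-1 + W)/(-726 + Y) (J(Y, W) = (W - 1)/(Y - 726) = (-1 + W)/(-726 + Y))
J(-261, 116)/(-38865) = ((-1 + 116)/(-726 - 261))/(-38865) = (115/(-987))*(-1/38865) = -1/987*115*(-1/38865) = -115/987*(-1/38865) = 23/7671951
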